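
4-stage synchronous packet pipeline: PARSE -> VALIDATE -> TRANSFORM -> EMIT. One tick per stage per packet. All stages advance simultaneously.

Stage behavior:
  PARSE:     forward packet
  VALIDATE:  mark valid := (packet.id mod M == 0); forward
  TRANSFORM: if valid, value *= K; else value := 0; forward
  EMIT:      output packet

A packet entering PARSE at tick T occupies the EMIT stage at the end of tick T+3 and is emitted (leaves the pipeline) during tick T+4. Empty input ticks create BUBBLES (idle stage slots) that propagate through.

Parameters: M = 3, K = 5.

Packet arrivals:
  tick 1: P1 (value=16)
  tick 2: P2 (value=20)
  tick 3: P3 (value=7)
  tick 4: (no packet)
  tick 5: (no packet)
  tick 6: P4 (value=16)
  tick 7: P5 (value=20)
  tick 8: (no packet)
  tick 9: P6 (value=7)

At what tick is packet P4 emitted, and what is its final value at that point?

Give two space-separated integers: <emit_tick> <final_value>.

Answer: 10 0

Derivation:
Tick 1: [PARSE:P1(v=16,ok=F), VALIDATE:-, TRANSFORM:-, EMIT:-] out:-; in:P1
Tick 2: [PARSE:P2(v=20,ok=F), VALIDATE:P1(v=16,ok=F), TRANSFORM:-, EMIT:-] out:-; in:P2
Tick 3: [PARSE:P3(v=7,ok=F), VALIDATE:P2(v=20,ok=F), TRANSFORM:P1(v=0,ok=F), EMIT:-] out:-; in:P3
Tick 4: [PARSE:-, VALIDATE:P3(v=7,ok=T), TRANSFORM:P2(v=0,ok=F), EMIT:P1(v=0,ok=F)] out:-; in:-
Tick 5: [PARSE:-, VALIDATE:-, TRANSFORM:P3(v=35,ok=T), EMIT:P2(v=0,ok=F)] out:P1(v=0); in:-
Tick 6: [PARSE:P4(v=16,ok=F), VALIDATE:-, TRANSFORM:-, EMIT:P3(v=35,ok=T)] out:P2(v=0); in:P4
Tick 7: [PARSE:P5(v=20,ok=F), VALIDATE:P4(v=16,ok=F), TRANSFORM:-, EMIT:-] out:P3(v=35); in:P5
Tick 8: [PARSE:-, VALIDATE:P5(v=20,ok=F), TRANSFORM:P4(v=0,ok=F), EMIT:-] out:-; in:-
Tick 9: [PARSE:P6(v=7,ok=F), VALIDATE:-, TRANSFORM:P5(v=0,ok=F), EMIT:P4(v=0,ok=F)] out:-; in:P6
Tick 10: [PARSE:-, VALIDATE:P6(v=7,ok=T), TRANSFORM:-, EMIT:P5(v=0,ok=F)] out:P4(v=0); in:-
Tick 11: [PARSE:-, VALIDATE:-, TRANSFORM:P6(v=35,ok=T), EMIT:-] out:P5(v=0); in:-
Tick 12: [PARSE:-, VALIDATE:-, TRANSFORM:-, EMIT:P6(v=35,ok=T)] out:-; in:-
Tick 13: [PARSE:-, VALIDATE:-, TRANSFORM:-, EMIT:-] out:P6(v=35); in:-
P4: arrives tick 6, valid=False (id=4, id%3=1), emit tick 10, final value 0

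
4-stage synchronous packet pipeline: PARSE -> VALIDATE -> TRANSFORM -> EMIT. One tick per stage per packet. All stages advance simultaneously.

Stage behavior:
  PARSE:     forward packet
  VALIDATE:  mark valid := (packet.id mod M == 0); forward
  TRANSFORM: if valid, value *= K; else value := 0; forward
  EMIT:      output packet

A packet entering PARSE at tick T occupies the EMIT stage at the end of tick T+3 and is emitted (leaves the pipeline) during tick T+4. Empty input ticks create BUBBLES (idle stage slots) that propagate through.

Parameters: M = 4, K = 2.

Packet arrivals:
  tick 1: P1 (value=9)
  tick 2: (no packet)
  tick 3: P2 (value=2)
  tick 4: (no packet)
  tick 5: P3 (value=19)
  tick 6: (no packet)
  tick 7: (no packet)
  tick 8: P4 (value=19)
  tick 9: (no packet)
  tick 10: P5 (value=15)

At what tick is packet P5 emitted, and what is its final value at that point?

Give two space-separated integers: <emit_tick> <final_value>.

Tick 1: [PARSE:P1(v=9,ok=F), VALIDATE:-, TRANSFORM:-, EMIT:-] out:-; in:P1
Tick 2: [PARSE:-, VALIDATE:P1(v=9,ok=F), TRANSFORM:-, EMIT:-] out:-; in:-
Tick 3: [PARSE:P2(v=2,ok=F), VALIDATE:-, TRANSFORM:P1(v=0,ok=F), EMIT:-] out:-; in:P2
Tick 4: [PARSE:-, VALIDATE:P2(v=2,ok=F), TRANSFORM:-, EMIT:P1(v=0,ok=F)] out:-; in:-
Tick 5: [PARSE:P3(v=19,ok=F), VALIDATE:-, TRANSFORM:P2(v=0,ok=F), EMIT:-] out:P1(v=0); in:P3
Tick 6: [PARSE:-, VALIDATE:P3(v=19,ok=F), TRANSFORM:-, EMIT:P2(v=0,ok=F)] out:-; in:-
Tick 7: [PARSE:-, VALIDATE:-, TRANSFORM:P3(v=0,ok=F), EMIT:-] out:P2(v=0); in:-
Tick 8: [PARSE:P4(v=19,ok=F), VALIDATE:-, TRANSFORM:-, EMIT:P3(v=0,ok=F)] out:-; in:P4
Tick 9: [PARSE:-, VALIDATE:P4(v=19,ok=T), TRANSFORM:-, EMIT:-] out:P3(v=0); in:-
Tick 10: [PARSE:P5(v=15,ok=F), VALIDATE:-, TRANSFORM:P4(v=38,ok=T), EMIT:-] out:-; in:P5
Tick 11: [PARSE:-, VALIDATE:P5(v=15,ok=F), TRANSFORM:-, EMIT:P4(v=38,ok=T)] out:-; in:-
Tick 12: [PARSE:-, VALIDATE:-, TRANSFORM:P5(v=0,ok=F), EMIT:-] out:P4(v=38); in:-
Tick 13: [PARSE:-, VALIDATE:-, TRANSFORM:-, EMIT:P5(v=0,ok=F)] out:-; in:-
Tick 14: [PARSE:-, VALIDATE:-, TRANSFORM:-, EMIT:-] out:P5(v=0); in:-
P5: arrives tick 10, valid=False (id=5, id%4=1), emit tick 14, final value 0

Answer: 14 0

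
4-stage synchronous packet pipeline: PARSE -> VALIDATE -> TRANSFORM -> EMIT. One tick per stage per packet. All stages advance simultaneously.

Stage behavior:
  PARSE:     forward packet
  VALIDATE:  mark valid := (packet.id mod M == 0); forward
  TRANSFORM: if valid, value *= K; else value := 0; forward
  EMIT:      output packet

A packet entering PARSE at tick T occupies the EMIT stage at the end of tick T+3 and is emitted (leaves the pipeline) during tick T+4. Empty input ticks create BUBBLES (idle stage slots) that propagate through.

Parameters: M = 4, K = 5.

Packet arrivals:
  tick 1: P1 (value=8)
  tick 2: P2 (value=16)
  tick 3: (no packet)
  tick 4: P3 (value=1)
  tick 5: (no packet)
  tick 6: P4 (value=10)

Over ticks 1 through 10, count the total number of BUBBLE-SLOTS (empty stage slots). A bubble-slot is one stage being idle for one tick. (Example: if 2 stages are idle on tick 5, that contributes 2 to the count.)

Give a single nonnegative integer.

Tick 1: [PARSE:P1(v=8,ok=F), VALIDATE:-, TRANSFORM:-, EMIT:-] out:-; bubbles=3
Tick 2: [PARSE:P2(v=16,ok=F), VALIDATE:P1(v=8,ok=F), TRANSFORM:-, EMIT:-] out:-; bubbles=2
Tick 3: [PARSE:-, VALIDATE:P2(v=16,ok=F), TRANSFORM:P1(v=0,ok=F), EMIT:-] out:-; bubbles=2
Tick 4: [PARSE:P3(v=1,ok=F), VALIDATE:-, TRANSFORM:P2(v=0,ok=F), EMIT:P1(v=0,ok=F)] out:-; bubbles=1
Tick 5: [PARSE:-, VALIDATE:P3(v=1,ok=F), TRANSFORM:-, EMIT:P2(v=0,ok=F)] out:P1(v=0); bubbles=2
Tick 6: [PARSE:P4(v=10,ok=F), VALIDATE:-, TRANSFORM:P3(v=0,ok=F), EMIT:-] out:P2(v=0); bubbles=2
Tick 7: [PARSE:-, VALIDATE:P4(v=10,ok=T), TRANSFORM:-, EMIT:P3(v=0,ok=F)] out:-; bubbles=2
Tick 8: [PARSE:-, VALIDATE:-, TRANSFORM:P4(v=50,ok=T), EMIT:-] out:P3(v=0); bubbles=3
Tick 9: [PARSE:-, VALIDATE:-, TRANSFORM:-, EMIT:P4(v=50,ok=T)] out:-; bubbles=3
Tick 10: [PARSE:-, VALIDATE:-, TRANSFORM:-, EMIT:-] out:P4(v=50); bubbles=4
Total bubble-slots: 24

Answer: 24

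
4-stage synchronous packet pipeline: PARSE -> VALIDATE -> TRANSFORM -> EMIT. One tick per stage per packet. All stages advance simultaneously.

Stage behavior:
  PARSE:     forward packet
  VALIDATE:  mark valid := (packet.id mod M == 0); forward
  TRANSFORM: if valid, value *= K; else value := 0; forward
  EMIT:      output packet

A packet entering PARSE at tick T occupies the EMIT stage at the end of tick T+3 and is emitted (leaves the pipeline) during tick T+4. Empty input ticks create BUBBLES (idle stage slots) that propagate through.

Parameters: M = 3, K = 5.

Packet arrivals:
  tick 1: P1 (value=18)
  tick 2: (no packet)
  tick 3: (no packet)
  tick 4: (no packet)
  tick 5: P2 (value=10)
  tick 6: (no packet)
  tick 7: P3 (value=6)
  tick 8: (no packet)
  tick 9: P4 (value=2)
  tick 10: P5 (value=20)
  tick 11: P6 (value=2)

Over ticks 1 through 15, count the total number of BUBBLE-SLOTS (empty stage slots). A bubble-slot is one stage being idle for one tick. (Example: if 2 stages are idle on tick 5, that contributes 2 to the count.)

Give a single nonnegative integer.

Answer: 36

Derivation:
Tick 1: [PARSE:P1(v=18,ok=F), VALIDATE:-, TRANSFORM:-, EMIT:-] out:-; bubbles=3
Tick 2: [PARSE:-, VALIDATE:P1(v=18,ok=F), TRANSFORM:-, EMIT:-] out:-; bubbles=3
Tick 3: [PARSE:-, VALIDATE:-, TRANSFORM:P1(v=0,ok=F), EMIT:-] out:-; bubbles=3
Tick 4: [PARSE:-, VALIDATE:-, TRANSFORM:-, EMIT:P1(v=0,ok=F)] out:-; bubbles=3
Tick 5: [PARSE:P2(v=10,ok=F), VALIDATE:-, TRANSFORM:-, EMIT:-] out:P1(v=0); bubbles=3
Tick 6: [PARSE:-, VALIDATE:P2(v=10,ok=F), TRANSFORM:-, EMIT:-] out:-; bubbles=3
Tick 7: [PARSE:P3(v=6,ok=F), VALIDATE:-, TRANSFORM:P2(v=0,ok=F), EMIT:-] out:-; bubbles=2
Tick 8: [PARSE:-, VALIDATE:P3(v=6,ok=T), TRANSFORM:-, EMIT:P2(v=0,ok=F)] out:-; bubbles=2
Tick 9: [PARSE:P4(v=2,ok=F), VALIDATE:-, TRANSFORM:P3(v=30,ok=T), EMIT:-] out:P2(v=0); bubbles=2
Tick 10: [PARSE:P5(v=20,ok=F), VALIDATE:P4(v=2,ok=F), TRANSFORM:-, EMIT:P3(v=30,ok=T)] out:-; bubbles=1
Tick 11: [PARSE:P6(v=2,ok=F), VALIDATE:P5(v=20,ok=F), TRANSFORM:P4(v=0,ok=F), EMIT:-] out:P3(v=30); bubbles=1
Tick 12: [PARSE:-, VALIDATE:P6(v=2,ok=T), TRANSFORM:P5(v=0,ok=F), EMIT:P4(v=0,ok=F)] out:-; bubbles=1
Tick 13: [PARSE:-, VALIDATE:-, TRANSFORM:P6(v=10,ok=T), EMIT:P5(v=0,ok=F)] out:P4(v=0); bubbles=2
Tick 14: [PARSE:-, VALIDATE:-, TRANSFORM:-, EMIT:P6(v=10,ok=T)] out:P5(v=0); bubbles=3
Tick 15: [PARSE:-, VALIDATE:-, TRANSFORM:-, EMIT:-] out:P6(v=10); bubbles=4
Total bubble-slots: 36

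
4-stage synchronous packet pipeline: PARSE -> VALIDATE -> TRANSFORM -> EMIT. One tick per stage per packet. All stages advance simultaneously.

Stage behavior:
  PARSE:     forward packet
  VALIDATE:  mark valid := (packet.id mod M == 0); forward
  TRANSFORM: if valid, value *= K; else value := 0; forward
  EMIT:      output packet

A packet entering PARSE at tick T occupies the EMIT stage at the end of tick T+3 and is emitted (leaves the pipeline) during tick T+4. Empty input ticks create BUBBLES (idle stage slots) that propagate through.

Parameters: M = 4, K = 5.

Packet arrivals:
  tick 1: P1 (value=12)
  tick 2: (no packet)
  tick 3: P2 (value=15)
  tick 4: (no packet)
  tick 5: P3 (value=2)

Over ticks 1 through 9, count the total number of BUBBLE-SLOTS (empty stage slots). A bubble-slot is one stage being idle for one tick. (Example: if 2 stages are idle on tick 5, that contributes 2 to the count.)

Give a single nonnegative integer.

Tick 1: [PARSE:P1(v=12,ok=F), VALIDATE:-, TRANSFORM:-, EMIT:-] out:-; bubbles=3
Tick 2: [PARSE:-, VALIDATE:P1(v=12,ok=F), TRANSFORM:-, EMIT:-] out:-; bubbles=3
Tick 3: [PARSE:P2(v=15,ok=F), VALIDATE:-, TRANSFORM:P1(v=0,ok=F), EMIT:-] out:-; bubbles=2
Tick 4: [PARSE:-, VALIDATE:P2(v=15,ok=F), TRANSFORM:-, EMIT:P1(v=0,ok=F)] out:-; bubbles=2
Tick 5: [PARSE:P3(v=2,ok=F), VALIDATE:-, TRANSFORM:P2(v=0,ok=F), EMIT:-] out:P1(v=0); bubbles=2
Tick 6: [PARSE:-, VALIDATE:P3(v=2,ok=F), TRANSFORM:-, EMIT:P2(v=0,ok=F)] out:-; bubbles=2
Tick 7: [PARSE:-, VALIDATE:-, TRANSFORM:P3(v=0,ok=F), EMIT:-] out:P2(v=0); bubbles=3
Tick 8: [PARSE:-, VALIDATE:-, TRANSFORM:-, EMIT:P3(v=0,ok=F)] out:-; bubbles=3
Tick 9: [PARSE:-, VALIDATE:-, TRANSFORM:-, EMIT:-] out:P3(v=0); bubbles=4
Total bubble-slots: 24

Answer: 24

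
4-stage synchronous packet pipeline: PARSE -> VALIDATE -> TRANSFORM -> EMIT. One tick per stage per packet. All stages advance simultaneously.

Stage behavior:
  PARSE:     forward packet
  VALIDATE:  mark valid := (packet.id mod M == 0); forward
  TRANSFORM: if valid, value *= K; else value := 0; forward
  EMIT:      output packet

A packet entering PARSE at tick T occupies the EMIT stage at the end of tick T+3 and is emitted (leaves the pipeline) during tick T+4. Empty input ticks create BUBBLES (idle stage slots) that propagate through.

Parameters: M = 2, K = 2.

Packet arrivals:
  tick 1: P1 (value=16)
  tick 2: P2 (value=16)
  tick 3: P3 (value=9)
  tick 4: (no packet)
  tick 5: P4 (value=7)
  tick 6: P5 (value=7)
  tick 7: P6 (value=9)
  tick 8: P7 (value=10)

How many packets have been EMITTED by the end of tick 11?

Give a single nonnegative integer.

Tick 1: [PARSE:P1(v=16,ok=F), VALIDATE:-, TRANSFORM:-, EMIT:-] out:-; in:P1
Tick 2: [PARSE:P2(v=16,ok=F), VALIDATE:P1(v=16,ok=F), TRANSFORM:-, EMIT:-] out:-; in:P2
Tick 3: [PARSE:P3(v=9,ok=F), VALIDATE:P2(v=16,ok=T), TRANSFORM:P1(v=0,ok=F), EMIT:-] out:-; in:P3
Tick 4: [PARSE:-, VALIDATE:P3(v=9,ok=F), TRANSFORM:P2(v=32,ok=T), EMIT:P1(v=0,ok=F)] out:-; in:-
Tick 5: [PARSE:P4(v=7,ok=F), VALIDATE:-, TRANSFORM:P3(v=0,ok=F), EMIT:P2(v=32,ok=T)] out:P1(v=0); in:P4
Tick 6: [PARSE:P5(v=7,ok=F), VALIDATE:P4(v=7,ok=T), TRANSFORM:-, EMIT:P3(v=0,ok=F)] out:P2(v=32); in:P5
Tick 7: [PARSE:P6(v=9,ok=F), VALIDATE:P5(v=7,ok=F), TRANSFORM:P4(v=14,ok=T), EMIT:-] out:P3(v=0); in:P6
Tick 8: [PARSE:P7(v=10,ok=F), VALIDATE:P6(v=9,ok=T), TRANSFORM:P5(v=0,ok=F), EMIT:P4(v=14,ok=T)] out:-; in:P7
Tick 9: [PARSE:-, VALIDATE:P7(v=10,ok=F), TRANSFORM:P6(v=18,ok=T), EMIT:P5(v=0,ok=F)] out:P4(v=14); in:-
Tick 10: [PARSE:-, VALIDATE:-, TRANSFORM:P7(v=0,ok=F), EMIT:P6(v=18,ok=T)] out:P5(v=0); in:-
Tick 11: [PARSE:-, VALIDATE:-, TRANSFORM:-, EMIT:P7(v=0,ok=F)] out:P6(v=18); in:-
Emitted by tick 11: ['P1', 'P2', 'P3', 'P4', 'P5', 'P6']

Answer: 6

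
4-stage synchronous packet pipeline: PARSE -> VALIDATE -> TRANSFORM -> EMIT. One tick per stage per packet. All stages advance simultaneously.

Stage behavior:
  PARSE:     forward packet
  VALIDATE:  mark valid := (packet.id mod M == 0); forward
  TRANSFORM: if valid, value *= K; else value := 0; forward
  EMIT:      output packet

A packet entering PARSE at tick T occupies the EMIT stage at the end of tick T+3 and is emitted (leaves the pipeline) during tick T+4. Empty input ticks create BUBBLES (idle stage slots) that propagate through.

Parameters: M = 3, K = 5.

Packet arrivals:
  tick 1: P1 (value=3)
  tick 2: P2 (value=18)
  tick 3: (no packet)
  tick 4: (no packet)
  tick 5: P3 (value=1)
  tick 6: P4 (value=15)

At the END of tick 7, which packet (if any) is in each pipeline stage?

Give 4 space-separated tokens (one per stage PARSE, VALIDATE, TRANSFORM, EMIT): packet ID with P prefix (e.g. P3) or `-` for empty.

Answer: - P4 P3 -

Derivation:
Tick 1: [PARSE:P1(v=3,ok=F), VALIDATE:-, TRANSFORM:-, EMIT:-] out:-; in:P1
Tick 2: [PARSE:P2(v=18,ok=F), VALIDATE:P1(v=3,ok=F), TRANSFORM:-, EMIT:-] out:-; in:P2
Tick 3: [PARSE:-, VALIDATE:P2(v=18,ok=F), TRANSFORM:P1(v=0,ok=F), EMIT:-] out:-; in:-
Tick 4: [PARSE:-, VALIDATE:-, TRANSFORM:P2(v=0,ok=F), EMIT:P1(v=0,ok=F)] out:-; in:-
Tick 5: [PARSE:P3(v=1,ok=F), VALIDATE:-, TRANSFORM:-, EMIT:P2(v=0,ok=F)] out:P1(v=0); in:P3
Tick 6: [PARSE:P4(v=15,ok=F), VALIDATE:P3(v=1,ok=T), TRANSFORM:-, EMIT:-] out:P2(v=0); in:P4
Tick 7: [PARSE:-, VALIDATE:P4(v=15,ok=F), TRANSFORM:P3(v=5,ok=T), EMIT:-] out:-; in:-
At end of tick 7: ['-', 'P4', 'P3', '-']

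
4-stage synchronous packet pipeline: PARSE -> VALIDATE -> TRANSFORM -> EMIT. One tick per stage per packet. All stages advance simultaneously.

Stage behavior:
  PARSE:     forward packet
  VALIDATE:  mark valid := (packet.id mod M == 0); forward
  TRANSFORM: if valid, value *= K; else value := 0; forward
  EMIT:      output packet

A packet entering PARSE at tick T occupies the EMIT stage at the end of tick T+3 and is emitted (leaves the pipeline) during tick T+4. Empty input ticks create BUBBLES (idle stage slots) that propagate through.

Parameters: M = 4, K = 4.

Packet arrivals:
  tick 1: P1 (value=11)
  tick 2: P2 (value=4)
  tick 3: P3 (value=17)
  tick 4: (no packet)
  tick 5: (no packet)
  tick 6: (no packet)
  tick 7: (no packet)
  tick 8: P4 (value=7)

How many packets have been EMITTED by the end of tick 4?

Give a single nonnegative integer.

Answer: 0

Derivation:
Tick 1: [PARSE:P1(v=11,ok=F), VALIDATE:-, TRANSFORM:-, EMIT:-] out:-; in:P1
Tick 2: [PARSE:P2(v=4,ok=F), VALIDATE:P1(v=11,ok=F), TRANSFORM:-, EMIT:-] out:-; in:P2
Tick 3: [PARSE:P3(v=17,ok=F), VALIDATE:P2(v=4,ok=F), TRANSFORM:P1(v=0,ok=F), EMIT:-] out:-; in:P3
Tick 4: [PARSE:-, VALIDATE:P3(v=17,ok=F), TRANSFORM:P2(v=0,ok=F), EMIT:P1(v=0,ok=F)] out:-; in:-
Emitted by tick 4: []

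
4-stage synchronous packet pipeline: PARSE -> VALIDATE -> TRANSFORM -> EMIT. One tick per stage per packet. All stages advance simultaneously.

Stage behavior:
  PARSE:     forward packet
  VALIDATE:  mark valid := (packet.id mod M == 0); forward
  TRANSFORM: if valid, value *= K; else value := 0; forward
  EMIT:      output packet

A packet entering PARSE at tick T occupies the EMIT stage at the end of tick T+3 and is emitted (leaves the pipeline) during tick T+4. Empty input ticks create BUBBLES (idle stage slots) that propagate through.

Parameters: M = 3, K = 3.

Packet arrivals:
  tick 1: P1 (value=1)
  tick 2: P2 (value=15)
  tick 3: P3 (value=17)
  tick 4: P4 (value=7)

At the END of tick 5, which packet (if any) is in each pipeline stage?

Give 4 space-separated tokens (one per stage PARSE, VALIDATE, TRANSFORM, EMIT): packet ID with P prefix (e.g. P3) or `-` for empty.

Answer: - P4 P3 P2

Derivation:
Tick 1: [PARSE:P1(v=1,ok=F), VALIDATE:-, TRANSFORM:-, EMIT:-] out:-; in:P1
Tick 2: [PARSE:P2(v=15,ok=F), VALIDATE:P1(v=1,ok=F), TRANSFORM:-, EMIT:-] out:-; in:P2
Tick 3: [PARSE:P3(v=17,ok=F), VALIDATE:P2(v=15,ok=F), TRANSFORM:P1(v=0,ok=F), EMIT:-] out:-; in:P3
Tick 4: [PARSE:P4(v=7,ok=F), VALIDATE:P3(v=17,ok=T), TRANSFORM:P2(v=0,ok=F), EMIT:P1(v=0,ok=F)] out:-; in:P4
Tick 5: [PARSE:-, VALIDATE:P4(v=7,ok=F), TRANSFORM:P3(v=51,ok=T), EMIT:P2(v=0,ok=F)] out:P1(v=0); in:-
At end of tick 5: ['-', 'P4', 'P3', 'P2']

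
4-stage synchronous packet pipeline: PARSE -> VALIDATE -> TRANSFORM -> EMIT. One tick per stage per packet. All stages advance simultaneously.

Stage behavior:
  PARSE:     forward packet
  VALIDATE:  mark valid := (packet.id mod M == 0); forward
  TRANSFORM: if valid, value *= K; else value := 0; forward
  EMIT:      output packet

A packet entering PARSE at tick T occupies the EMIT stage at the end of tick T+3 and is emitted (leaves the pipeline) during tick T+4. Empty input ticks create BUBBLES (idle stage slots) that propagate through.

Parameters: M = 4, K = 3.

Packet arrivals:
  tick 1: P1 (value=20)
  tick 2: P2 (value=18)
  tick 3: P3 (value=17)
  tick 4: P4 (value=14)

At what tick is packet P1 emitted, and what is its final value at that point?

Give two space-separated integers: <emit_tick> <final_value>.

Answer: 5 0

Derivation:
Tick 1: [PARSE:P1(v=20,ok=F), VALIDATE:-, TRANSFORM:-, EMIT:-] out:-; in:P1
Tick 2: [PARSE:P2(v=18,ok=F), VALIDATE:P1(v=20,ok=F), TRANSFORM:-, EMIT:-] out:-; in:P2
Tick 3: [PARSE:P3(v=17,ok=F), VALIDATE:P2(v=18,ok=F), TRANSFORM:P1(v=0,ok=F), EMIT:-] out:-; in:P3
Tick 4: [PARSE:P4(v=14,ok=F), VALIDATE:P3(v=17,ok=F), TRANSFORM:P2(v=0,ok=F), EMIT:P1(v=0,ok=F)] out:-; in:P4
Tick 5: [PARSE:-, VALIDATE:P4(v=14,ok=T), TRANSFORM:P3(v=0,ok=F), EMIT:P2(v=0,ok=F)] out:P1(v=0); in:-
Tick 6: [PARSE:-, VALIDATE:-, TRANSFORM:P4(v=42,ok=T), EMIT:P3(v=0,ok=F)] out:P2(v=0); in:-
Tick 7: [PARSE:-, VALIDATE:-, TRANSFORM:-, EMIT:P4(v=42,ok=T)] out:P3(v=0); in:-
Tick 8: [PARSE:-, VALIDATE:-, TRANSFORM:-, EMIT:-] out:P4(v=42); in:-
P1: arrives tick 1, valid=False (id=1, id%4=1), emit tick 5, final value 0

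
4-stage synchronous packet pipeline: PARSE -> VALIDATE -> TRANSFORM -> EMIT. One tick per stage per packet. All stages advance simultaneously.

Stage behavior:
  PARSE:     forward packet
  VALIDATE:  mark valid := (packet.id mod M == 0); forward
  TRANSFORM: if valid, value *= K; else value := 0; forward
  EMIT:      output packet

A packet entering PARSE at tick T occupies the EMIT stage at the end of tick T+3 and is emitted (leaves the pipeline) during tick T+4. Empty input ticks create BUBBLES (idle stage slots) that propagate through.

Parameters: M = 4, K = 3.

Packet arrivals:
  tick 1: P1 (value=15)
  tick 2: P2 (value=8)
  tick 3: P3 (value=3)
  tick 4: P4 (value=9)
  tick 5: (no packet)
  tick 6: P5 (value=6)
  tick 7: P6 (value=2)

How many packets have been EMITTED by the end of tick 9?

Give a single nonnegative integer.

Tick 1: [PARSE:P1(v=15,ok=F), VALIDATE:-, TRANSFORM:-, EMIT:-] out:-; in:P1
Tick 2: [PARSE:P2(v=8,ok=F), VALIDATE:P1(v=15,ok=F), TRANSFORM:-, EMIT:-] out:-; in:P2
Tick 3: [PARSE:P3(v=3,ok=F), VALIDATE:P2(v=8,ok=F), TRANSFORM:P1(v=0,ok=F), EMIT:-] out:-; in:P3
Tick 4: [PARSE:P4(v=9,ok=F), VALIDATE:P3(v=3,ok=F), TRANSFORM:P2(v=0,ok=F), EMIT:P1(v=0,ok=F)] out:-; in:P4
Tick 5: [PARSE:-, VALIDATE:P4(v=9,ok=T), TRANSFORM:P3(v=0,ok=F), EMIT:P2(v=0,ok=F)] out:P1(v=0); in:-
Tick 6: [PARSE:P5(v=6,ok=F), VALIDATE:-, TRANSFORM:P4(v=27,ok=T), EMIT:P3(v=0,ok=F)] out:P2(v=0); in:P5
Tick 7: [PARSE:P6(v=2,ok=F), VALIDATE:P5(v=6,ok=F), TRANSFORM:-, EMIT:P4(v=27,ok=T)] out:P3(v=0); in:P6
Tick 8: [PARSE:-, VALIDATE:P6(v=2,ok=F), TRANSFORM:P5(v=0,ok=F), EMIT:-] out:P4(v=27); in:-
Tick 9: [PARSE:-, VALIDATE:-, TRANSFORM:P6(v=0,ok=F), EMIT:P5(v=0,ok=F)] out:-; in:-
Emitted by tick 9: ['P1', 'P2', 'P3', 'P4']

Answer: 4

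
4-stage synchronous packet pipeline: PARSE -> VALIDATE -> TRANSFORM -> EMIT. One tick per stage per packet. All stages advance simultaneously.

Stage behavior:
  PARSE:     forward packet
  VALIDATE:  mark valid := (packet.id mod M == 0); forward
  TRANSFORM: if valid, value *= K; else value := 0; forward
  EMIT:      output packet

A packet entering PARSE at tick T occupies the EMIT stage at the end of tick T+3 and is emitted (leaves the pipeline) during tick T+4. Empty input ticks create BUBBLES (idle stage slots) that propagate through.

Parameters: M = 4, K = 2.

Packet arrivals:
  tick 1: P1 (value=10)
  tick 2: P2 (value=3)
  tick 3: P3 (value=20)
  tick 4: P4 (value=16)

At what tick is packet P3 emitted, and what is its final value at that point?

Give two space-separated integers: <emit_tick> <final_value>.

Tick 1: [PARSE:P1(v=10,ok=F), VALIDATE:-, TRANSFORM:-, EMIT:-] out:-; in:P1
Tick 2: [PARSE:P2(v=3,ok=F), VALIDATE:P1(v=10,ok=F), TRANSFORM:-, EMIT:-] out:-; in:P2
Tick 3: [PARSE:P3(v=20,ok=F), VALIDATE:P2(v=3,ok=F), TRANSFORM:P1(v=0,ok=F), EMIT:-] out:-; in:P3
Tick 4: [PARSE:P4(v=16,ok=F), VALIDATE:P3(v=20,ok=F), TRANSFORM:P2(v=0,ok=F), EMIT:P1(v=0,ok=F)] out:-; in:P4
Tick 5: [PARSE:-, VALIDATE:P4(v=16,ok=T), TRANSFORM:P3(v=0,ok=F), EMIT:P2(v=0,ok=F)] out:P1(v=0); in:-
Tick 6: [PARSE:-, VALIDATE:-, TRANSFORM:P4(v=32,ok=T), EMIT:P3(v=0,ok=F)] out:P2(v=0); in:-
Tick 7: [PARSE:-, VALIDATE:-, TRANSFORM:-, EMIT:P4(v=32,ok=T)] out:P3(v=0); in:-
Tick 8: [PARSE:-, VALIDATE:-, TRANSFORM:-, EMIT:-] out:P4(v=32); in:-
P3: arrives tick 3, valid=False (id=3, id%4=3), emit tick 7, final value 0

Answer: 7 0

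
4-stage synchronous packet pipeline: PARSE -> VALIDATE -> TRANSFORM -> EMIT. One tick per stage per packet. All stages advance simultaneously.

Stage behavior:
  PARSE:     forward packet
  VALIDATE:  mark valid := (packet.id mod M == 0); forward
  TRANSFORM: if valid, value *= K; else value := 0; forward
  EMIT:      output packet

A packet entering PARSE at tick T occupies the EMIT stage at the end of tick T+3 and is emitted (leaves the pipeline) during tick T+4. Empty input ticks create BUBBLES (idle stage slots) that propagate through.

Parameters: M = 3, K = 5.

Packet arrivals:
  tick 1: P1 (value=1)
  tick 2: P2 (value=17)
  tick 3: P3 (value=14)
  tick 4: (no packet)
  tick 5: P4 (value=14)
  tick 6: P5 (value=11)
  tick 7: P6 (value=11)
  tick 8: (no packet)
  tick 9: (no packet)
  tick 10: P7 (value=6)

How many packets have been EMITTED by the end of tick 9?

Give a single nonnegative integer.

Answer: 4

Derivation:
Tick 1: [PARSE:P1(v=1,ok=F), VALIDATE:-, TRANSFORM:-, EMIT:-] out:-; in:P1
Tick 2: [PARSE:P2(v=17,ok=F), VALIDATE:P1(v=1,ok=F), TRANSFORM:-, EMIT:-] out:-; in:P2
Tick 3: [PARSE:P3(v=14,ok=F), VALIDATE:P2(v=17,ok=F), TRANSFORM:P1(v=0,ok=F), EMIT:-] out:-; in:P3
Tick 4: [PARSE:-, VALIDATE:P3(v=14,ok=T), TRANSFORM:P2(v=0,ok=F), EMIT:P1(v=0,ok=F)] out:-; in:-
Tick 5: [PARSE:P4(v=14,ok=F), VALIDATE:-, TRANSFORM:P3(v=70,ok=T), EMIT:P2(v=0,ok=F)] out:P1(v=0); in:P4
Tick 6: [PARSE:P5(v=11,ok=F), VALIDATE:P4(v=14,ok=F), TRANSFORM:-, EMIT:P3(v=70,ok=T)] out:P2(v=0); in:P5
Tick 7: [PARSE:P6(v=11,ok=F), VALIDATE:P5(v=11,ok=F), TRANSFORM:P4(v=0,ok=F), EMIT:-] out:P3(v=70); in:P6
Tick 8: [PARSE:-, VALIDATE:P6(v=11,ok=T), TRANSFORM:P5(v=0,ok=F), EMIT:P4(v=0,ok=F)] out:-; in:-
Tick 9: [PARSE:-, VALIDATE:-, TRANSFORM:P6(v=55,ok=T), EMIT:P5(v=0,ok=F)] out:P4(v=0); in:-
Emitted by tick 9: ['P1', 'P2', 'P3', 'P4']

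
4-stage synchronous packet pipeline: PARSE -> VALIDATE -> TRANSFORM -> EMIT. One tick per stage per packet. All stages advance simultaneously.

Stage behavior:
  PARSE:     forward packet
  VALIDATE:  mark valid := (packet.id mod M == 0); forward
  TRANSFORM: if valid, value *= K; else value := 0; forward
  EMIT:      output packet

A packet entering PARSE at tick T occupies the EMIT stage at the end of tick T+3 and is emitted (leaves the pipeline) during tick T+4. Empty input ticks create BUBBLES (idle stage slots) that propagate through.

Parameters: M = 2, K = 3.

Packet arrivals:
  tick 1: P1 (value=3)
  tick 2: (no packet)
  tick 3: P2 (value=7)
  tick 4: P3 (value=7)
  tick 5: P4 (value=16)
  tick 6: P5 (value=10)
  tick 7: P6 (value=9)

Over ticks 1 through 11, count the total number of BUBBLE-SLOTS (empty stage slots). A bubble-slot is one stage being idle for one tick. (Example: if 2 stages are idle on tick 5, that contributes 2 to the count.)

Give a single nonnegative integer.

Tick 1: [PARSE:P1(v=3,ok=F), VALIDATE:-, TRANSFORM:-, EMIT:-] out:-; bubbles=3
Tick 2: [PARSE:-, VALIDATE:P1(v=3,ok=F), TRANSFORM:-, EMIT:-] out:-; bubbles=3
Tick 3: [PARSE:P2(v=7,ok=F), VALIDATE:-, TRANSFORM:P1(v=0,ok=F), EMIT:-] out:-; bubbles=2
Tick 4: [PARSE:P3(v=7,ok=F), VALIDATE:P2(v=7,ok=T), TRANSFORM:-, EMIT:P1(v=0,ok=F)] out:-; bubbles=1
Tick 5: [PARSE:P4(v=16,ok=F), VALIDATE:P3(v=7,ok=F), TRANSFORM:P2(v=21,ok=T), EMIT:-] out:P1(v=0); bubbles=1
Tick 6: [PARSE:P5(v=10,ok=F), VALIDATE:P4(v=16,ok=T), TRANSFORM:P3(v=0,ok=F), EMIT:P2(v=21,ok=T)] out:-; bubbles=0
Tick 7: [PARSE:P6(v=9,ok=F), VALIDATE:P5(v=10,ok=F), TRANSFORM:P4(v=48,ok=T), EMIT:P3(v=0,ok=F)] out:P2(v=21); bubbles=0
Tick 8: [PARSE:-, VALIDATE:P6(v=9,ok=T), TRANSFORM:P5(v=0,ok=F), EMIT:P4(v=48,ok=T)] out:P3(v=0); bubbles=1
Tick 9: [PARSE:-, VALIDATE:-, TRANSFORM:P6(v=27,ok=T), EMIT:P5(v=0,ok=F)] out:P4(v=48); bubbles=2
Tick 10: [PARSE:-, VALIDATE:-, TRANSFORM:-, EMIT:P6(v=27,ok=T)] out:P5(v=0); bubbles=3
Tick 11: [PARSE:-, VALIDATE:-, TRANSFORM:-, EMIT:-] out:P6(v=27); bubbles=4
Total bubble-slots: 20

Answer: 20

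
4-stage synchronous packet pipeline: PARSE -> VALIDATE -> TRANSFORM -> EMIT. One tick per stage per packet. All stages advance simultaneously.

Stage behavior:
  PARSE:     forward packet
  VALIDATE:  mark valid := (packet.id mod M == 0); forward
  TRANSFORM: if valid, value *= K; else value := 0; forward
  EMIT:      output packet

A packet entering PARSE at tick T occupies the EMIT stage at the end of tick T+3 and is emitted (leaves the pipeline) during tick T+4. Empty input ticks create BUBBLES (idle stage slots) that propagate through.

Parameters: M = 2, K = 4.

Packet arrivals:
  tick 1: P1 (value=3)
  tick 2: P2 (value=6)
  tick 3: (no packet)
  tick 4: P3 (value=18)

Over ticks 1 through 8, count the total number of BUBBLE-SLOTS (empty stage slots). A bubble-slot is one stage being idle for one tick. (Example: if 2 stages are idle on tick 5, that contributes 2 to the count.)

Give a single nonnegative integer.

Answer: 20

Derivation:
Tick 1: [PARSE:P1(v=3,ok=F), VALIDATE:-, TRANSFORM:-, EMIT:-] out:-; bubbles=3
Tick 2: [PARSE:P2(v=6,ok=F), VALIDATE:P1(v=3,ok=F), TRANSFORM:-, EMIT:-] out:-; bubbles=2
Tick 3: [PARSE:-, VALIDATE:P2(v=6,ok=T), TRANSFORM:P1(v=0,ok=F), EMIT:-] out:-; bubbles=2
Tick 4: [PARSE:P3(v=18,ok=F), VALIDATE:-, TRANSFORM:P2(v=24,ok=T), EMIT:P1(v=0,ok=F)] out:-; bubbles=1
Tick 5: [PARSE:-, VALIDATE:P3(v=18,ok=F), TRANSFORM:-, EMIT:P2(v=24,ok=T)] out:P1(v=0); bubbles=2
Tick 6: [PARSE:-, VALIDATE:-, TRANSFORM:P3(v=0,ok=F), EMIT:-] out:P2(v=24); bubbles=3
Tick 7: [PARSE:-, VALIDATE:-, TRANSFORM:-, EMIT:P3(v=0,ok=F)] out:-; bubbles=3
Tick 8: [PARSE:-, VALIDATE:-, TRANSFORM:-, EMIT:-] out:P3(v=0); bubbles=4
Total bubble-slots: 20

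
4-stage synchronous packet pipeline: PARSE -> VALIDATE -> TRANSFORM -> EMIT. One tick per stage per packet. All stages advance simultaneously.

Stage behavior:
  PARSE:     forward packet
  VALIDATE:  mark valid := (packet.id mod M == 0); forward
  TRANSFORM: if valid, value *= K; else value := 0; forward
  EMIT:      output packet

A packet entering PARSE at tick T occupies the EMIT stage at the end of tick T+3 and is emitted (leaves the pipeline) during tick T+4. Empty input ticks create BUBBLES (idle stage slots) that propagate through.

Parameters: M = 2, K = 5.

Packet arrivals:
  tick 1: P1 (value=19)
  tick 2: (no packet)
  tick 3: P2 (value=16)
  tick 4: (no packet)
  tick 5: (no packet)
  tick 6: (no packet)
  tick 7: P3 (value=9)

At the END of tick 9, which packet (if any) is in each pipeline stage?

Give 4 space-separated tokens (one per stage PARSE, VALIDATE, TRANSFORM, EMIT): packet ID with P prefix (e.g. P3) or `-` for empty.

Tick 1: [PARSE:P1(v=19,ok=F), VALIDATE:-, TRANSFORM:-, EMIT:-] out:-; in:P1
Tick 2: [PARSE:-, VALIDATE:P1(v=19,ok=F), TRANSFORM:-, EMIT:-] out:-; in:-
Tick 3: [PARSE:P2(v=16,ok=F), VALIDATE:-, TRANSFORM:P1(v=0,ok=F), EMIT:-] out:-; in:P2
Tick 4: [PARSE:-, VALIDATE:P2(v=16,ok=T), TRANSFORM:-, EMIT:P1(v=0,ok=F)] out:-; in:-
Tick 5: [PARSE:-, VALIDATE:-, TRANSFORM:P2(v=80,ok=T), EMIT:-] out:P1(v=0); in:-
Tick 6: [PARSE:-, VALIDATE:-, TRANSFORM:-, EMIT:P2(v=80,ok=T)] out:-; in:-
Tick 7: [PARSE:P3(v=9,ok=F), VALIDATE:-, TRANSFORM:-, EMIT:-] out:P2(v=80); in:P3
Tick 8: [PARSE:-, VALIDATE:P3(v=9,ok=F), TRANSFORM:-, EMIT:-] out:-; in:-
Tick 9: [PARSE:-, VALIDATE:-, TRANSFORM:P3(v=0,ok=F), EMIT:-] out:-; in:-
At end of tick 9: ['-', '-', 'P3', '-']

Answer: - - P3 -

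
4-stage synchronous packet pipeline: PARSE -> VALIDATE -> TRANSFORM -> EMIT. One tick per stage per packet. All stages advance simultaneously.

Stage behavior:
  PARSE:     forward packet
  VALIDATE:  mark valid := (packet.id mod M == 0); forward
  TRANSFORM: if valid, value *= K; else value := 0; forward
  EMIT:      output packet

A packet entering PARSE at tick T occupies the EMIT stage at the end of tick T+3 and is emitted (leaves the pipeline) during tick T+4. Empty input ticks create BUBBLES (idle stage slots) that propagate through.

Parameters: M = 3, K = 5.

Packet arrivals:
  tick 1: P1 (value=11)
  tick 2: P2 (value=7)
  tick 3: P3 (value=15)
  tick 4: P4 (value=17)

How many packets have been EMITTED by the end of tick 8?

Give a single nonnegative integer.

Tick 1: [PARSE:P1(v=11,ok=F), VALIDATE:-, TRANSFORM:-, EMIT:-] out:-; in:P1
Tick 2: [PARSE:P2(v=7,ok=F), VALIDATE:P1(v=11,ok=F), TRANSFORM:-, EMIT:-] out:-; in:P2
Tick 3: [PARSE:P3(v=15,ok=F), VALIDATE:P2(v=7,ok=F), TRANSFORM:P1(v=0,ok=F), EMIT:-] out:-; in:P3
Tick 4: [PARSE:P4(v=17,ok=F), VALIDATE:P3(v=15,ok=T), TRANSFORM:P2(v=0,ok=F), EMIT:P1(v=0,ok=F)] out:-; in:P4
Tick 5: [PARSE:-, VALIDATE:P4(v=17,ok=F), TRANSFORM:P3(v=75,ok=T), EMIT:P2(v=0,ok=F)] out:P1(v=0); in:-
Tick 6: [PARSE:-, VALIDATE:-, TRANSFORM:P4(v=0,ok=F), EMIT:P3(v=75,ok=T)] out:P2(v=0); in:-
Tick 7: [PARSE:-, VALIDATE:-, TRANSFORM:-, EMIT:P4(v=0,ok=F)] out:P3(v=75); in:-
Tick 8: [PARSE:-, VALIDATE:-, TRANSFORM:-, EMIT:-] out:P4(v=0); in:-
Emitted by tick 8: ['P1', 'P2', 'P3', 'P4']

Answer: 4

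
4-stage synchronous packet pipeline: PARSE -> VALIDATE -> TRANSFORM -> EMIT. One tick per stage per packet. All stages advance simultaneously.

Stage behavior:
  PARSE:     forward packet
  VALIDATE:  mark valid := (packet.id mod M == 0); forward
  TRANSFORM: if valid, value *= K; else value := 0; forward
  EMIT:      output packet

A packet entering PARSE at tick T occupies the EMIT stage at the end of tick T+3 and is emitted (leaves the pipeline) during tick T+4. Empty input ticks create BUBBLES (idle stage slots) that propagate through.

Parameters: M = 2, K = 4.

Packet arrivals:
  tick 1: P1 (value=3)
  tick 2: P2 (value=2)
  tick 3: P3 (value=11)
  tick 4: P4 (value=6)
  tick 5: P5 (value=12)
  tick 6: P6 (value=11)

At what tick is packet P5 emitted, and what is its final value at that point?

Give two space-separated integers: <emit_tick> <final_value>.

Answer: 9 0

Derivation:
Tick 1: [PARSE:P1(v=3,ok=F), VALIDATE:-, TRANSFORM:-, EMIT:-] out:-; in:P1
Tick 2: [PARSE:P2(v=2,ok=F), VALIDATE:P1(v=3,ok=F), TRANSFORM:-, EMIT:-] out:-; in:P2
Tick 3: [PARSE:P3(v=11,ok=F), VALIDATE:P2(v=2,ok=T), TRANSFORM:P1(v=0,ok=F), EMIT:-] out:-; in:P3
Tick 4: [PARSE:P4(v=6,ok=F), VALIDATE:P3(v=11,ok=F), TRANSFORM:P2(v=8,ok=T), EMIT:P1(v=0,ok=F)] out:-; in:P4
Tick 5: [PARSE:P5(v=12,ok=F), VALIDATE:P4(v=6,ok=T), TRANSFORM:P3(v=0,ok=F), EMIT:P2(v=8,ok=T)] out:P1(v=0); in:P5
Tick 6: [PARSE:P6(v=11,ok=F), VALIDATE:P5(v=12,ok=F), TRANSFORM:P4(v=24,ok=T), EMIT:P3(v=0,ok=F)] out:P2(v=8); in:P6
Tick 7: [PARSE:-, VALIDATE:P6(v=11,ok=T), TRANSFORM:P5(v=0,ok=F), EMIT:P4(v=24,ok=T)] out:P3(v=0); in:-
Tick 8: [PARSE:-, VALIDATE:-, TRANSFORM:P6(v=44,ok=T), EMIT:P5(v=0,ok=F)] out:P4(v=24); in:-
Tick 9: [PARSE:-, VALIDATE:-, TRANSFORM:-, EMIT:P6(v=44,ok=T)] out:P5(v=0); in:-
Tick 10: [PARSE:-, VALIDATE:-, TRANSFORM:-, EMIT:-] out:P6(v=44); in:-
P5: arrives tick 5, valid=False (id=5, id%2=1), emit tick 9, final value 0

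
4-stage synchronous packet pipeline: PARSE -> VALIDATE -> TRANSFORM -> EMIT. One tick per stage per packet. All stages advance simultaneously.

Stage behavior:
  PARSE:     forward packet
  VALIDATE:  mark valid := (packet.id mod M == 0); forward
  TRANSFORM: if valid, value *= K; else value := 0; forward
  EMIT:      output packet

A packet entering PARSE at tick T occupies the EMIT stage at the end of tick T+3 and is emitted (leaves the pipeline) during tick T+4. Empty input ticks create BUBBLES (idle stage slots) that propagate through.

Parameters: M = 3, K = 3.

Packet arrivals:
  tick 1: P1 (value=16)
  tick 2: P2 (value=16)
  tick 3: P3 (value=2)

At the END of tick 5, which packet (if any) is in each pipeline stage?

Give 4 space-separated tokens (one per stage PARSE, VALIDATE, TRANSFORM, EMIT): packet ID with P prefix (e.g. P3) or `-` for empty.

Answer: - - P3 P2

Derivation:
Tick 1: [PARSE:P1(v=16,ok=F), VALIDATE:-, TRANSFORM:-, EMIT:-] out:-; in:P1
Tick 2: [PARSE:P2(v=16,ok=F), VALIDATE:P1(v=16,ok=F), TRANSFORM:-, EMIT:-] out:-; in:P2
Tick 3: [PARSE:P3(v=2,ok=F), VALIDATE:P2(v=16,ok=F), TRANSFORM:P1(v=0,ok=F), EMIT:-] out:-; in:P3
Tick 4: [PARSE:-, VALIDATE:P3(v=2,ok=T), TRANSFORM:P2(v=0,ok=F), EMIT:P1(v=0,ok=F)] out:-; in:-
Tick 5: [PARSE:-, VALIDATE:-, TRANSFORM:P3(v=6,ok=T), EMIT:P2(v=0,ok=F)] out:P1(v=0); in:-
At end of tick 5: ['-', '-', 'P3', 'P2']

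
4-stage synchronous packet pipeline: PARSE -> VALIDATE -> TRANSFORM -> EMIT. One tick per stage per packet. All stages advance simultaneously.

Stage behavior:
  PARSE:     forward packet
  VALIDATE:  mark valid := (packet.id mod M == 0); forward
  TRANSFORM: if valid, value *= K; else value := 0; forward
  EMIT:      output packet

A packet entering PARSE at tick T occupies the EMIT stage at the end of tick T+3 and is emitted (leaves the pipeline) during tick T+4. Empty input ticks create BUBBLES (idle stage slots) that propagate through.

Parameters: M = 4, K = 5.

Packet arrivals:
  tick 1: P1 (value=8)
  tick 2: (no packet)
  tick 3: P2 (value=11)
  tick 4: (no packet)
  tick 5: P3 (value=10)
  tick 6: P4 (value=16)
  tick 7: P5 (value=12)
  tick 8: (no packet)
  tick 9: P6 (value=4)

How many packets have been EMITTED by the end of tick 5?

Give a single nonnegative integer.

Tick 1: [PARSE:P1(v=8,ok=F), VALIDATE:-, TRANSFORM:-, EMIT:-] out:-; in:P1
Tick 2: [PARSE:-, VALIDATE:P1(v=8,ok=F), TRANSFORM:-, EMIT:-] out:-; in:-
Tick 3: [PARSE:P2(v=11,ok=F), VALIDATE:-, TRANSFORM:P1(v=0,ok=F), EMIT:-] out:-; in:P2
Tick 4: [PARSE:-, VALIDATE:P2(v=11,ok=F), TRANSFORM:-, EMIT:P1(v=0,ok=F)] out:-; in:-
Tick 5: [PARSE:P3(v=10,ok=F), VALIDATE:-, TRANSFORM:P2(v=0,ok=F), EMIT:-] out:P1(v=0); in:P3
Emitted by tick 5: ['P1']

Answer: 1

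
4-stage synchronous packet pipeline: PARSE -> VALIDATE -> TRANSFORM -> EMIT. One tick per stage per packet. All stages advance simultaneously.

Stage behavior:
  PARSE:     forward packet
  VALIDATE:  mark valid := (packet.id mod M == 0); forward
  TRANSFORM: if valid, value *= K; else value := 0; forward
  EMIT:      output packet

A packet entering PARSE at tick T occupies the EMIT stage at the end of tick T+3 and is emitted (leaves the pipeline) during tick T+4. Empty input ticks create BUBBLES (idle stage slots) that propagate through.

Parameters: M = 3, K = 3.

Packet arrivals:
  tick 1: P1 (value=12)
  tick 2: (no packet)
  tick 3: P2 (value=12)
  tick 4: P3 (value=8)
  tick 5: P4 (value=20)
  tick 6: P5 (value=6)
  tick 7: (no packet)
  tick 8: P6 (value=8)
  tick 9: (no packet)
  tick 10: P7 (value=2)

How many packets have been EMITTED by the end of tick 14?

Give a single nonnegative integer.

Tick 1: [PARSE:P1(v=12,ok=F), VALIDATE:-, TRANSFORM:-, EMIT:-] out:-; in:P1
Tick 2: [PARSE:-, VALIDATE:P1(v=12,ok=F), TRANSFORM:-, EMIT:-] out:-; in:-
Tick 3: [PARSE:P2(v=12,ok=F), VALIDATE:-, TRANSFORM:P1(v=0,ok=F), EMIT:-] out:-; in:P2
Tick 4: [PARSE:P3(v=8,ok=F), VALIDATE:P2(v=12,ok=F), TRANSFORM:-, EMIT:P1(v=0,ok=F)] out:-; in:P3
Tick 5: [PARSE:P4(v=20,ok=F), VALIDATE:P3(v=8,ok=T), TRANSFORM:P2(v=0,ok=F), EMIT:-] out:P1(v=0); in:P4
Tick 6: [PARSE:P5(v=6,ok=F), VALIDATE:P4(v=20,ok=F), TRANSFORM:P3(v=24,ok=T), EMIT:P2(v=0,ok=F)] out:-; in:P5
Tick 7: [PARSE:-, VALIDATE:P5(v=6,ok=F), TRANSFORM:P4(v=0,ok=F), EMIT:P3(v=24,ok=T)] out:P2(v=0); in:-
Tick 8: [PARSE:P6(v=8,ok=F), VALIDATE:-, TRANSFORM:P5(v=0,ok=F), EMIT:P4(v=0,ok=F)] out:P3(v=24); in:P6
Tick 9: [PARSE:-, VALIDATE:P6(v=8,ok=T), TRANSFORM:-, EMIT:P5(v=0,ok=F)] out:P4(v=0); in:-
Tick 10: [PARSE:P7(v=2,ok=F), VALIDATE:-, TRANSFORM:P6(v=24,ok=T), EMIT:-] out:P5(v=0); in:P7
Tick 11: [PARSE:-, VALIDATE:P7(v=2,ok=F), TRANSFORM:-, EMIT:P6(v=24,ok=T)] out:-; in:-
Tick 12: [PARSE:-, VALIDATE:-, TRANSFORM:P7(v=0,ok=F), EMIT:-] out:P6(v=24); in:-
Tick 13: [PARSE:-, VALIDATE:-, TRANSFORM:-, EMIT:P7(v=0,ok=F)] out:-; in:-
Tick 14: [PARSE:-, VALIDATE:-, TRANSFORM:-, EMIT:-] out:P7(v=0); in:-
Emitted by tick 14: ['P1', 'P2', 'P3', 'P4', 'P5', 'P6', 'P7']

Answer: 7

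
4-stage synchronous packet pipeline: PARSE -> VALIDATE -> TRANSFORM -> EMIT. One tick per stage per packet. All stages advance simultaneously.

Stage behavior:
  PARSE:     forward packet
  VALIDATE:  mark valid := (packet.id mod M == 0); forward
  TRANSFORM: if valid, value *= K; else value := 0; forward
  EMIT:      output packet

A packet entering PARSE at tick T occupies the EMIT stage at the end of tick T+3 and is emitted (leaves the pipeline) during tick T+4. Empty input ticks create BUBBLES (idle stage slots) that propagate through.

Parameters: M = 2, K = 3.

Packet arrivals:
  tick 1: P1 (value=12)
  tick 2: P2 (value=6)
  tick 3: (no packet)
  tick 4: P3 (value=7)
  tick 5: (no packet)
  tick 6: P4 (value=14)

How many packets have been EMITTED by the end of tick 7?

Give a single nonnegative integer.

Answer: 2

Derivation:
Tick 1: [PARSE:P1(v=12,ok=F), VALIDATE:-, TRANSFORM:-, EMIT:-] out:-; in:P1
Tick 2: [PARSE:P2(v=6,ok=F), VALIDATE:P1(v=12,ok=F), TRANSFORM:-, EMIT:-] out:-; in:P2
Tick 3: [PARSE:-, VALIDATE:P2(v=6,ok=T), TRANSFORM:P1(v=0,ok=F), EMIT:-] out:-; in:-
Tick 4: [PARSE:P3(v=7,ok=F), VALIDATE:-, TRANSFORM:P2(v=18,ok=T), EMIT:P1(v=0,ok=F)] out:-; in:P3
Tick 5: [PARSE:-, VALIDATE:P3(v=7,ok=F), TRANSFORM:-, EMIT:P2(v=18,ok=T)] out:P1(v=0); in:-
Tick 6: [PARSE:P4(v=14,ok=F), VALIDATE:-, TRANSFORM:P3(v=0,ok=F), EMIT:-] out:P2(v=18); in:P4
Tick 7: [PARSE:-, VALIDATE:P4(v=14,ok=T), TRANSFORM:-, EMIT:P3(v=0,ok=F)] out:-; in:-
Emitted by tick 7: ['P1', 'P2']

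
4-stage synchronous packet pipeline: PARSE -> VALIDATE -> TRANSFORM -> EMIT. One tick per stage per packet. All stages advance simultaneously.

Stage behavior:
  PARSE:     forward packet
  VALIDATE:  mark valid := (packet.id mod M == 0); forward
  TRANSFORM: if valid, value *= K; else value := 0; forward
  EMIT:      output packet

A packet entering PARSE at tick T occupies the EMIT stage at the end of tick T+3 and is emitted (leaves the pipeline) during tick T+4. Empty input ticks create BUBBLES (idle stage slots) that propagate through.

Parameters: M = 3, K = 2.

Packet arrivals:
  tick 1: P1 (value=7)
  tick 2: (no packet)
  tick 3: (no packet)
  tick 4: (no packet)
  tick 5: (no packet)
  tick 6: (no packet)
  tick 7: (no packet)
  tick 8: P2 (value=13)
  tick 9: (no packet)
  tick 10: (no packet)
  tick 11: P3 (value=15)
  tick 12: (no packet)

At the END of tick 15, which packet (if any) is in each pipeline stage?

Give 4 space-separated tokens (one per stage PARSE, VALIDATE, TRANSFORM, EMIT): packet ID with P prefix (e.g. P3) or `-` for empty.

Answer: - - - -

Derivation:
Tick 1: [PARSE:P1(v=7,ok=F), VALIDATE:-, TRANSFORM:-, EMIT:-] out:-; in:P1
Tick 2: [PARSE:-, VALIDATE:P1(v=7,ok=F), TRANSFORM:-, EMIT:-] out:-; in:-
Tick 3: [PARSE:-, VALIDATE:-, TRANSFORM:P1(v=0,ok=F), EMIT:-] out:-; in:-
Tick 4: [PARSE:-, VALIDATE:-, TRANSFORM:-, EMIT:P1(v=0,ok=F)] out:-; in:-
Tick 5: [PARSE:-, VALIDATE:-, TRANSFORM:-, EMIT:-] out:P1(v=0); in:-
Tick 6: [PARSE:-, VALIDATE:-, TRANSFORM:-, EMIT:-] out:-; in:-
Tick 7: [PARSE:-, VALIDATE:-, TRANSFORM:-, EMIT:-] out:-; in:-
Tick 8: [PARSE:P2(v=13,ok=F), VALIDATE:-, TRANSFORM:-, EMIT:-] out:-; in:P2
Tick 9: [PARSE:-, VALIDATE:P2(v=13,ok=F), TRANSFORM:-, EMIT:-] out:-; in:-
Tick 10: [PARSE:-, VALIDATE:-, TRANSFORM:P2(v=0,ok=F), EMIT:-] out:-; in:-
Tick 11: [PARSE:P3(v=15,ok=F), VALIDATE:-, TRANSFORM:-, EMIT:P2(v=0,ok=F)] out:-; in:P3
Tick 12: [PARSE:-, VALIDATE:P3(v=15,ok=T), TRANSFORM:-, EMIT:-] out:P2(v=0); in:-
Tick 13: [PARSE:-, VALIDATE:-, TRANSFORM:P3(v=30,ok=T), EMIT:-] out:-; in:-
Tick 14: [PARSE:-, VALIDATE:-, TRANSFORM:-, EMIT:P3(v=30,ok=T)] out:-; in:-
Tick 15: [PARSE:-, VALIDATE:-, TRANSFORM:-, EMIT:-] out:P3(v=30); in:-
At end of tick 15: ['-', '-', '-', '-']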